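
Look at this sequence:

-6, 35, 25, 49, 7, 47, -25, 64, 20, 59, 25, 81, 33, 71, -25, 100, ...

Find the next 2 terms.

Taking every 4th term gives 4 separate tracks.
Subsequence A is -6, 7, 20, 33, which is arithmetic with common difference +13.
Subsequence B is 35, 47, 59, 71, which is linear: a_n = 23 + 12·n.
Subsequence C is 25, -25, 25, -25, which is the oscillation 25·(−1)^(n+1).
Subsequence D is 49, 64, 81, 100, which is consecutive squares n² from n = 7.
Position 17 falls in subsequence A as its term 5, giving 46.
Position 18 → subsequence B, term 5 = 83.

46, 83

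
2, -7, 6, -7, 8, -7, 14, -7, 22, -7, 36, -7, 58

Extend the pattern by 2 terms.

Split by position mod 2 into 2 tracks.
Track A is 2, 6, 8, 14, 22, 36, 58, which is a Fibonacci-like recurrence a_n = a_{n-1} + a_{n-2}.
Track B is -7, -7, -7, -7, -7, -7, which is always -7.
Position 14 → track B, term 7 = -7.
Term 15 comes from track A (its 8th entry): 94.

-7, 94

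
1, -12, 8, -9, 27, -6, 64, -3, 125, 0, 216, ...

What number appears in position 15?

Split by position mod 2 into 2 tracks.
Stream A: 1, 8, 27, 64, 125, 216 (consecutive cubes n³ from n = 1).
Stream B: -12, -9, -6, -3, 0 (arithmetic with common difference +3).
Term 15 comes from stream A (its 8th entry): 512.

512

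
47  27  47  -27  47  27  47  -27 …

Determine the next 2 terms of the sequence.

47, 27

Split by position mod 2 into 2 tracks.
Track A: 47, 47, 47, 47 (constant 47).
Track B: 27, -27, 27, -27 (oscillating between 27 and -27).
Term 9 comes from track A (its 5th entry): 47.
Position 10 → track B, term 5 = 27.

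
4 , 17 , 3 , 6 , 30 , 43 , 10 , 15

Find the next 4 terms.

The slot pattern repeats as AABB (period 4), so there are 2 interleaved tracks.
Track A: 4, 17, 30, 43. Arithmetic, step +13.
Track B: 3, 6, 10, 15. Triangular numbers n(n+1)/2 for n = 2, 3, ….
Position 9 falls in track A as its term 5, giving 56.
Position 10 falls in track A as its term 6, giving 69.
Position 11 falls in track B as its term 5, giving 21.
Position 12 → track B, term 6 = 28.

56, 69, 21, 28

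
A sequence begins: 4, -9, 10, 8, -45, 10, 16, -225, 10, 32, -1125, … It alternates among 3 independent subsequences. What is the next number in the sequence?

10

Taking every 3rd term gives 3 separate tracks.
Stream A: 4, 8, 16, 32 (powers of 2).
Stream B: -9, -45, -225, -1125 (geometric with ratio 5).
Stream C: 10, 10, 10 (always 10).
Position 12 falls in stream C as its term 4, giving 10.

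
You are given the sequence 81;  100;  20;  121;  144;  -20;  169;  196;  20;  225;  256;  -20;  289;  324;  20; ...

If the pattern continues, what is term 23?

Positions follow the repeating pattern AAB; grouping by letter gives 2 tracks.
Subsequence A: 81, 100, 121, 144, 169, 196, 225, 256, 289, 324 — consecutive squares n² from n = 9.
Subsequence B: 20, -20, 20, -20, 20 — oscillating between 20 and -20.
Position 23 → subsequence A, term 16 = 576.

576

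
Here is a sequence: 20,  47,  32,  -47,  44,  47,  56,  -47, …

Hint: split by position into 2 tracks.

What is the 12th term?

The terms cycle through 2 interleaved subsequences.
Stream A: 20, 32, 44, 56. Arithmetic, step +12.
Stream B: 47, -47, 47, -47. The oscillation 47·(−1)^(n+1).
Term 12 comes from stream B (its 6th entry): -47.

-47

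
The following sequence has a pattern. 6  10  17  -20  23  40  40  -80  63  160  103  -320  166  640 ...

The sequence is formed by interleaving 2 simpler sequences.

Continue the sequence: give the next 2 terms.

269, -1280

Split by position mod 2 into 2 tracks.
Subsequence A: 6, 17, 23, 40, 63, 103, 166. A Fibonacci-like recurrence a_n = a_{n-1} + a_{n-2}.
Subsequence B: 10, -20, 40, -80, 160, -320, 640. Geometric, ×-2 each step.
The 15th slot belongs to subsequence A; its 8th term is 269.
Term 16 comes from subsequence B (its 8th entry): -1280.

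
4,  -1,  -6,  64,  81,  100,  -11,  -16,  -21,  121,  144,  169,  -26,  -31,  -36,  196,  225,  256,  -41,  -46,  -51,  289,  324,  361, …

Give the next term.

Reading positions in blocks of 6 reveals the pattern AAABBB — 2 tracks woven together.
Track A: 4, -1, -6, -11, -16, -21, -26, -31, -36, -41, -46, -51 (linear: a_n = 9 − 5·n).
Track B: 64, 81, 100, 121, 144, 169, 196, 225, 256, 289, 324, 361 (perfect squares starting at 8²).
Term 25 comes from track A (its 13th entry): -56.

-56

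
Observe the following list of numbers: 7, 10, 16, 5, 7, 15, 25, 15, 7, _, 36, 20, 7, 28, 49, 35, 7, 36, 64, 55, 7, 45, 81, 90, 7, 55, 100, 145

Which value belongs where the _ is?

21

Read the sequence 4 terms at a time; column i is its own pattern.
Subsequence A is 7, 7, 7, 7, 7, 7, 7, which is constant 7.
Subsequence B is 10, 15, ?, 28, 36, 45, 55, which is triangular numbers n(n+1)/2 for n = 4, 5, ….
Subsequence C is 16, 25, 36, 49, 64, 81, 100, which is consecutive squares n² from n = 4.
Subsequence D is 5, 15, 20, 35, 55, 90, 145, which is each term equals the sum of the previous two.
The gap is subsequence B's term 3; the rule gives 21.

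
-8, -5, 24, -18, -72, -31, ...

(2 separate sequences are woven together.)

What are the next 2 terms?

216, -44

The terms cycle through 2 interleaved subsequences.
Stream A = -8, 24, -72: a geometric progression (common ratio -3).
Stream B = -5, -18, -31: linear: a_n = 8 − 13·n.
The 7th slot belongs to stream A; its 4th term is 216.
Term 8 comes from stream B (its 4th entry): -44.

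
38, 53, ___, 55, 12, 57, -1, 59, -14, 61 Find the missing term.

Positions 1, 3, 5, … form one subsequence and positions 2, 4, 6, … form another.
Stream A: 38, ?, 12, -1, -14 — linear: a_n = 51 − 13·n.
Stream B: 53, 55, 57, 59, 61 — adding 2 each time.
Filling stream A at index 2 by its rule yields 25.

25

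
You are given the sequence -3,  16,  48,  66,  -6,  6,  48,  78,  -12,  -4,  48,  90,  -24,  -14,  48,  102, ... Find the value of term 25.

-192

The terms cycle through 4 interleaved subsequences.
Track A: -3, -6, -12, -24 — multiplying by 2 each time.
Track B: 16, 6, -4, -14 — arithmetic with common difference −10.
Track C: 48, 48, 48, 48 — constant 48.
Track D: 66, 78, 90, 102 — linear: a_n = 54 + 12·n.
Position 25 falls in track A as its term 7, giving -192.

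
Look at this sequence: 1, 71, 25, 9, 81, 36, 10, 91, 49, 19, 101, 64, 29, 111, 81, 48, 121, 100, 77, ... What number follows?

131

Split by position mod 3 into 3 tracks.
Stream A: 1, 9, 10, 19, 29, 48, 77 — each term equals the sum of the previous two.
Stream B: 71, 81, 91, 101, 111, 121 — linear: a_n = 61 + 10·n.
Stream C: 25, 36, 49, 64, 81, 100 — the squares 5², 6², 7², ….
Term 20 comes from stream B (its 7th entry): 131.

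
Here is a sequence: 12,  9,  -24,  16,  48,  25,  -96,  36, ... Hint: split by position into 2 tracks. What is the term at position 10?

49

Taking every 2nd term gives 2 separate tracks.
Subsequence A = 12, -24, 48, -96: a geometric progression (common ratio -2).
Subsequence B = 9, 16, 25, 36: consecutive squares n² from n = 3.
Position 10 → subsequence B, term 5 = 49.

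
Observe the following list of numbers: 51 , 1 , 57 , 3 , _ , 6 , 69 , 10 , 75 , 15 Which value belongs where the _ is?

Taking every 2nd term gives 2 separate tracks.
Subsequence A = 51, 57, ?, 69, 75: linear: a_n = 45 + 6·n.
Subsequence B = 1, 3, 6, 10, 15: the triangular numbers T_1, T_2, ….
Filling subsequence A at index 3 by its rule yields 63.

63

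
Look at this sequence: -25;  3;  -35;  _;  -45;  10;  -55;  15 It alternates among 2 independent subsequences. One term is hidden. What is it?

Odd-indexed and even-indexed terms follow separate rules.
Track A = -25, -35, -45, -55: subtracting 10 each time.
Track B = 3, ?, 10, 15: the triangular numbers T_2, T_3, ….
Filling track B at index 2 by its rule yields 6.

6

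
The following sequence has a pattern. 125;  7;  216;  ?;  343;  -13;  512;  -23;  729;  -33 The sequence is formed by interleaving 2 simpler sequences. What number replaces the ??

Split by position mod 2 into 2 tracks.
Subsequence A: 125, 216, 343, 512, 729 (the cubes 5³, 6³, 7³, …).
Subsequence B: 7, ?, -13, -23, -33 (arithmetic, step −10).
The gap is subsequence B's term 2; the rule gives -3.

-3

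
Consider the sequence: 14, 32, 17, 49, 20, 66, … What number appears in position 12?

Taking every 2nd term gives 2 separate tracks.
Track A = 14, 17, 20: adding 3 each time.
Track B = 32, 49, 66: adding 17 each time.
Term 12 comes from track B (its 6th entry): 117.

117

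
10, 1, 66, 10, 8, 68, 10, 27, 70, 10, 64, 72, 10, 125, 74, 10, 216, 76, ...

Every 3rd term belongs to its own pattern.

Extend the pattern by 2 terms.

Taking every 3rd term gives 3 separate tracks.
Track A: 10, 10, 10, 10, 10, 10. The constant sequence 10.
Track B: 1, 8, 27, 64, 125, 216. Consecutive cubes n³ from n = 1.
Track C: 66, 68, 70, 72, 74, 76. Adding 2 each time.
Position 19 → track A, term 7 = 10.
The 20th slot belongs to track B; its 7th term is 343.

10, 343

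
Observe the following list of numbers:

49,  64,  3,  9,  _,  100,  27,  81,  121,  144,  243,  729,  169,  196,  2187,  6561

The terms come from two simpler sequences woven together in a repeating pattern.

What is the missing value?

81

The slot pattern repeats as AABB (period 4), so there are 2 interleaved tracks.
Track A is 49, 64, ?, 100, 121, 144, 169, 196, which is consecutive squares n² from n = 7.
Track B is 3, 9, 27, 81, 243, 729, 2187, 6561, which is powers of 3.
So the missing entry in track A is 81.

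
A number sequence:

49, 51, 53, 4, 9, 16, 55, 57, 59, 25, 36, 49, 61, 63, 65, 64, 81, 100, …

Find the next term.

Positions follow the repeating pattern AAABBB; grouping by letter gives 2 tracks.
Stream A: 49, 51, 53, 55, 57, 59, 61, 63, 65 — adding 2 each time.
Stream B: 4, 9, 16, 25, 36, 49, 64, 81, 100 — consecutive squares n² from n = 2.
The 19th slot belongs to stream A; its 10th term is 67.

67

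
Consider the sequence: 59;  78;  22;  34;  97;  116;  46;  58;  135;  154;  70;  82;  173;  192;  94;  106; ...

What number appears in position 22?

Positions follow the repeating pattern AABB; grouping by letter gives 2 tracks.
Track A = 59, 78, 97, 116, 135, 154, 173, 192: linear: a_n = 40 + 19·n.
Track B = 22, 34, 46, 58, 70, 82, 94, 106: adding 12 each time.
Position 22 → track A, term 12 = 268.

268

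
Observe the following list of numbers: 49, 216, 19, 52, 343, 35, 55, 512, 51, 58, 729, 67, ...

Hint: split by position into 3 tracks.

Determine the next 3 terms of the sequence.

61, 1000, 83

The terms cycle through 3 interleaved subsequences.
Track A is 49, 52, 55, 58, which is linear: a_n = 46 + 3·n.
Track B is 216, 343, 512, 729, which is the cubes 6³, 7³, 8³, ….
Track C is 19, 35, 51, 67, which is arithmetic, step +16.
Position 13 falls in track A as its term 5, giving 61.
Term 14 comes from track B (its 5th entry): 1000.
Position 15 falls in track C as its term 5, giving 83.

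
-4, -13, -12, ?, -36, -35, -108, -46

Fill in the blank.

-24

Odd-indexed and even-indexed terms follow separate rules.
Track A: -4, -12, -36, -108 (geometric, ×3 each step).
Track B: -13, ?, -35, -46 (arithmetic with common difference −11).
Track B's pattern makes the blank -24.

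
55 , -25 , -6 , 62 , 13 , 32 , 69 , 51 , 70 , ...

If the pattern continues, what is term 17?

The slot pattern repeats as ABB (period 3), so there are 2 interleaved tracks.
Track A: 55, 62, 69. Adding 7 each time.
Track B: -25, -6, 13, 32, 51, 70. Adding 19 each time.
The 17th slot belongs to track B; its 11th term is 165.

165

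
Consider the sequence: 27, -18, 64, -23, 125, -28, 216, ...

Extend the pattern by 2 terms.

-33, 343

Odd-indexed and even-indexed terms follow separate rules.
Track A: 27, 64, 125, 216. The cubes 3³, 4³, 5³, ….
Track B: -18, -23, -28. Arithmetic with common difference −5.
Term 8 comes from track B (its 4th entry): -33.
Term 9 comes from track A (its 5th entry): 343.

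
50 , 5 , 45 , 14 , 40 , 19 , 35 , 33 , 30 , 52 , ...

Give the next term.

Split by position mod 2 into 2 tracks.
Track A: 50, 45, 40, 35, 30 (linear: a_n = 55 − 5·n).
Track B: 5, 14, 19, 33, 52 (Fibonacci-style (each term is the sum of the two before it)).
Position 11 → track A, term 6 = 25.

25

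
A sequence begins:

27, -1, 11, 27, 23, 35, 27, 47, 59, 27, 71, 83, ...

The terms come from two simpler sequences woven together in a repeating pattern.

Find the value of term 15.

107

The slot pattern repeats as ABB (period 3), so there are 2 interleaved tracks.
Track A is 27, 27, 27, 27, which is constant 27.
Track B is -1, 11, 23, 35, 47, 59, 71, 83, which is linear: a_n = -13 + 12·n.
Position 15 → track B, term 10 = 107.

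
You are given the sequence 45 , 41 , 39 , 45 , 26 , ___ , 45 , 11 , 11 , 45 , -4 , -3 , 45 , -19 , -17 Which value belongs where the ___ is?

Read the sequence 3 terms at a time; column i is its own pattern.
Subsequence A = 45, 45, 45, 45, 45: constant 45.
Subsequence B = 41, 26, 11, -4, -19: subtracting 15 each time.
Subsequence C = 39, ?, 11, -3, -17: arithmetic, step −14.
The gap is subsequence C's term 2; the rule gives 25.

25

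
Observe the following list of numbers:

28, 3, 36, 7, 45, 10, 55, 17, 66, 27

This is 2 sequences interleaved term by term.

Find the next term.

78

The terms cycle through 2 interleaved subsequences.
Track A: 28, 36, 45, 55, 66 — the triangular numbers T_7, T_8, ….
Track B: 3, 7, 10, 17, 27 — each term equals the sum of the previous two.
Position 11 → track A, term 6 = 78.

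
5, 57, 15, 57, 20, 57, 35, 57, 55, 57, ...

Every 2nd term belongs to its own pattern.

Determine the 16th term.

57

Odd-indexed and even-indexed terms follow separate rules.
Subsequence A: 5, 15, 20, 35, 55. Fibonacci-style (each term is the sum of the two before it).
Subsequence B: 57, 57, 57, 57, 57. The constant sequence 57.
Position 16 falls in subsequence B as its term 8, giving 57.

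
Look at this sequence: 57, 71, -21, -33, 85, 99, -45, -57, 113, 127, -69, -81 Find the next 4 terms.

141, 155, -93, -105

Reading positions in blocks of 4 reveals the pattern AABB — 2 tracks woven together.
Stream A = 57, 71, 85, 99, 113, 127: adding 14 each time.
Stream B = -21, -33, -45, -57, -69, -81: arithmetic, step −12.
The 13th slot belongs to stream A; its 7th term is 141.
Term 14 comes from stream A (its 8th entry): 155.
Position 15 → stream B, term 7 = -93.
The 16th slot belongs to stream B; its 8th term is -105.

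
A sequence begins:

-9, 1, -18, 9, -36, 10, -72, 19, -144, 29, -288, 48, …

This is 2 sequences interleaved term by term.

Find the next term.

Positions 1, 3, 5, … form one subsequence and positions 2, 4, 6, … form another.
Subsequence A = -9, -18, -36, -72, -144, -288: a geometric progression (common ratio 2).
Subsequence B = 1, 9, 10, 19, 29, 48: Fibonacci-style (each term is the sum of the two before it).
Position 13 falls in subsequence A as its term 7, giving -576.

-576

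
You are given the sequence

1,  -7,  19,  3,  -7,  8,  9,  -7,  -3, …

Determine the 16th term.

243

The terms cycle through 3 interleaved subsequences.
Subsequence A = 1, 3, 9: powers 3^0, 3^1, 3^2, ….
Subsequence B = -7, -7, -7: the constant sequence -7.
Subsequence C = 19, 8, -3: arithmetic with common difference −11.
Position 16 → subsequence A, term 6 = 243.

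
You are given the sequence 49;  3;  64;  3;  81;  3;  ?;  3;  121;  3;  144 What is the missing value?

100

Odd-indexed and even-indexed terms follow separate rules.
Track A: 49, 64, 81, ?, 121, 144. The squares 7², 8², 9², ….
Track B: 3, 3, 3, 3, 3. Constant 3.
Track A's pattern makes the blank 100.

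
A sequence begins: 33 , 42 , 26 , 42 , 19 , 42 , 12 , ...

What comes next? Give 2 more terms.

42, 5

Taking every 2nd term gives 2 separate tracks.
Track A: 33, 26, 19, 12. Subtracting 7 each time.
Track B: 42, 42, 42. The constant sequence 42.
The 8th slot belongs to track B; its 4th term is 42.
Position 9 → track A, term 5 = 5.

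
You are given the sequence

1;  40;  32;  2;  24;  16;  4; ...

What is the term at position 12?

-16

Reading positions in blocks of 3 reveals the pattern ABB — 2 tracks woven together.
Stream A: 1, 2, 4. Successive powers of 2.
Stream B: 40, 32, 24, 16. Arithmetic with common difference −8.
Position 12 falls in stream B as its term 8, giving -16.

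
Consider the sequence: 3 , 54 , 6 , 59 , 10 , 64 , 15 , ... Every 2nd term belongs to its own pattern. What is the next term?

Taking every 2nd term gives 2 separate tracks.
Track A: 3, 6, 10, 15 (triangular numbers starting at T_2).
Track B: 54, 59, 64 (linear: a_n = 49 + 5·n).
The 8th slot belongs to track B; its 4th term is 69.

69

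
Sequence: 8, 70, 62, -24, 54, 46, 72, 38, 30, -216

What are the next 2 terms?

Reading positions in blocks of 3 reveals the pattern ABB — 2 tracks woven together.
Subsequence A: 8, -24, 72, -216 — geometric, ×-3 each step.
Subsequence B: 70, 62, 54, 46, 38, 30 — arithmetic with common difference −8.
Position 11 → subsequence B, term 7 = 22.
Position 12 → subsequence B, term 8 = 14.

22, 14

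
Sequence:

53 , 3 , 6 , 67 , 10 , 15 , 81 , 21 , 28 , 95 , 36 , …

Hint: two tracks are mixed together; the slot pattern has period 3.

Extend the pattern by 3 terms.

Reading positions in blocks of 3 reveals the pattern ABB — 2 tracks woven together.
Track A: 53, 67, 81, 95 (linear: a_n = 39 + 14·n).
Track B: 3, 6, 10, 15, 21, 28, 36 (the triangular numbers T_2, T_3, …).
Term 12 comes from track B (its 8th entry): 45.
The 13th slot belongs to track A; its 5th term is 109.
Term 14 comes from track B (its 9th entry): 55.

45, 109, 55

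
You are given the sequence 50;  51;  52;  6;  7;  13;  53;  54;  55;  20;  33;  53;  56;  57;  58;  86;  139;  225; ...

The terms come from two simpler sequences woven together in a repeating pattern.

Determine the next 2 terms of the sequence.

The slot pattern repeats as AAABBB (period 6), so there are 2 interleaved tracks.
Stream A is 50, 51, 52, 53, 54, 55, 56, 57, 58, which is arithmetic with common difference +1.
Stream B is 6, 7, 13, 20, 33, 53, 86, 139, 225, which is a Fibonacci-like recurrence a_n = a_{n-1} + a_{n-2}.
Position 19 → stream A, term 10 = 59.
Position 20 → stream A, term 11 = 60.

59, 60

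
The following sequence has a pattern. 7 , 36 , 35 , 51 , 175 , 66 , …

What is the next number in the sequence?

875

The terms cycle through 2 interleaved subsequences.
Track A: 7, 35, 175. A geometric progression (common ratio 5).
Track B: 36, 51, 66. Arithmetic with common difference +15.
Position 7 falls in track A as its term 4, giving 875.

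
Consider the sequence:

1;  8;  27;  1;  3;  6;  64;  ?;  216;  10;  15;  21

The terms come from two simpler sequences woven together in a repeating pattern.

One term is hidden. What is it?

The slot pattern repeats as AAABBB (period 6), so there are 2 interleaved tracks.
Track A: 1, 8, 27, 64, ?, 216 (the cubes 1³, 2³, 3³, …).
Track B: 1, 3, 6, 10, 15, 21 (triangular numbers starting at T_1).
Filling track A at index 5 by its rule yields 125.

125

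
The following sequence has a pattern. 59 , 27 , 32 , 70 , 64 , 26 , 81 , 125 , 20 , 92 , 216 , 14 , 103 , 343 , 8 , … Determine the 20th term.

729

Split by position mod 3 into 3 tracks.
Track A: 59, 70, 81, 92, 103 — arithmetic with common difference +11.
Track B: 27, 64, 125, 216, 343 — the cubes 3³, 4³, 5³, ….
Track C: 32, 26, 20, 14, 8 — arithmetic, step −6.
Position 20 falls in track B as its term 7, giving 729.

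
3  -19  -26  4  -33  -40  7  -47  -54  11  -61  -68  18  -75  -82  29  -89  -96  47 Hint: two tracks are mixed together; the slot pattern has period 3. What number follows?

-103

The slot pattern repeats as ABB (period 3), so there are 2 interleaved tracks.
Track A: 3, 4, 7, 11, 18, 29, 47 — a Fibonacci-like recurrence a_n = a_{n-1} + a_{n-2}.
Track B: -19, -26, -33, -40, -47, -54, -61, -68, -75, -82, -89, -96 — arithmetic with common difference −7.
Position 20 falls in track B as its term 13, giving -103.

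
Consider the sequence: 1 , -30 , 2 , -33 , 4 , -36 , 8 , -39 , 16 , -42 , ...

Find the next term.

Odd-indexed and even-indexed terms follow separate rules.
Stream A: 1, 2, 4, 8, 16 — powers of 2.
Stream B: -30, -33, -36, -39, -42 — linear: a_n = -27 − 3·n.
Term 11 comes from stream A (its 6th entry): 32.

32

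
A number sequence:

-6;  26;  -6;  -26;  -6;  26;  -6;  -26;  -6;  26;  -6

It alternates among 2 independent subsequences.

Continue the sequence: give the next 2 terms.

Taking every 2nd term gives 2 separate tracks.
Track A = -6, -6, -6, -6, -6, -6: the constant sequence -6.
Track B = 26, -26, 26, -26, 26: oscillating between 26 and -26.
Term 12 comes from track B (its 6th entry): -26.
Position 13 → track A, term 7 = -6.

-26, -6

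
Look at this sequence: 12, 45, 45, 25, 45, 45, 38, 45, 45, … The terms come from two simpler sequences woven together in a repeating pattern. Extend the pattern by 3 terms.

Reading positions in blocks of 3 reveals the pattern ABB — 2 tracks woven together.
Track A = 12, 25, 38: linear: a_n = -1 + 13·n.
Track B = 45, 45, 45, 45, 45, 45: constant 45.
Term 10 comes from track A (its 4th entry): 51.
Position 11 → track B, term 7 = 45.
Term 12 comes from track B (its 8th entry): 45.

51, 45, 45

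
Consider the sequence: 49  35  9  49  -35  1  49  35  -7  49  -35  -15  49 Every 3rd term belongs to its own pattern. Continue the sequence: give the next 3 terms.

35, -23, 49

Read the sequence 3 terms at a time; column i is its own pattern.
Track A: 49, 49, 49, 49, 49 (always 49).
Track B: 35, -35, 35, -35 (alternating ±35).
Track C: 9, 1, -7, -15 (linear: a_n = 17 − 8·n).
The 14th slot belongs to track B; its 5th term is 35.
The 15th slot belongs to track C; its 5th term is -23.
Position 16 falls in track A as its term 6, giving 49.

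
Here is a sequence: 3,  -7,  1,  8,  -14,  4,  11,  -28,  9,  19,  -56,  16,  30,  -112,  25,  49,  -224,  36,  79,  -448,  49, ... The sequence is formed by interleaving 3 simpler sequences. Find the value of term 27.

81

Split by position mod 3 into 3 tracks.
Stream A is 3, 8, 11, 19, 30, 49, 79, which is a Fibonacci-like recurrence a_n = a_{n-1} + a_{n-2}.
Stream B is -7, -14, -28, -56, -112, -224, -448, which is geometric with ratio 2.
Stream C is 1, 4, 9, 16, 25, 36, 49, which is perfect squares starting at 1².
Term 27 comes from stream C (its 9th entry): 81.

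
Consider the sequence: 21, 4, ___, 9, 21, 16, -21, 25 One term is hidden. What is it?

-21

Split by position mod 2 into 2 tracks.
Stream A: 21, ?, 21, -21 — oscillating between 21 and -21.
Stream B: 4, 9, 16, 25 — perfect squares starting at 2².
So the missing entry in stream A is -21.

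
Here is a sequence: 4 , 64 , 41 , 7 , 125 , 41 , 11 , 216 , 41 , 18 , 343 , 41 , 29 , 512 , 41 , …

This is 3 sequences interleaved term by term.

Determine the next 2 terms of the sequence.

47, 729

Split by position mod 3 into 3 tracks.
Stream A: 4, 7, 11, 18, 29 (each term equals the sum of the previous two).
Stream B: 64, 125, 216, 343, 512 (consecutive cubes n³ from n = 4).
Stream C: 41, 41, 41, 41, 41 (the constant sequence 41).
Position 16 falls in stream A as its term 6, giving 47.
Term 17 comes from stream B (its 6th entry): 729.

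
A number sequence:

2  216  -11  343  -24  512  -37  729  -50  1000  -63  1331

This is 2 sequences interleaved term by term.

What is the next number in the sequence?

Positions 1, 3, 5, … form one subsequence and positions 2, 4, 6, … form another.
Stream A: 2, -11, -24, -37, -50, -63 — linear: a_n = 15 − 13·n.
Stream B: 216, 343, 512, 729, 1000, 1331 — consecutive cubes n³ from n = 6.
Position 13 → stream A, term 7 = -76.

-76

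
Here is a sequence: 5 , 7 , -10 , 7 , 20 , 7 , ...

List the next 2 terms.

-40, 7

Positions 1, 3, 5, … form one subsequence and positions 2, 4, 6, … form another.
Stream A: 5, -10, 20 — geometric, ×-2 each step.
Stream B: 7, 7, 7 — constant 7.
Position 7 falls in stream A as its term 4, giving -40.
Position 8 → stream B, term 4 = 7.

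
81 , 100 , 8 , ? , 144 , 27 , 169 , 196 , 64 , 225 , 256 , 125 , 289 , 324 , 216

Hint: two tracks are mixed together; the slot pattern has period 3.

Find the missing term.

Positions follow the repeating pattern AAB; grouping by letter gives 2 tracks.
Track A is 81, 100, ?, 144, 169, 196, 225, 256, 289, 324, which is the squares 9², 10², 11², ….
Track B is 8, 27, 64, 125, 216, which is consecutive cubes n³ from n = 2.
Track A's pattern makes the blank 121.

121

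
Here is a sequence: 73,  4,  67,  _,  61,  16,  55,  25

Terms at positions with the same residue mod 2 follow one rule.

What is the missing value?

9

Odd-indexed and even-indexed terms follow separate rules.
Stream A: 73, 67, 61, 55 (arithmetic with common difference −6).
Stream B: 4, ?, 16, 25 (consecutive squares n² from n = 2).
So the missing entry in stream B is 9.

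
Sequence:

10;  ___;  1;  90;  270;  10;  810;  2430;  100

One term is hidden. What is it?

30

The slot pattern repeats as AAB (period 3), so there are 2 interleaved tracks.
Track A = 10, ?, 90, 270, 810, 2430: multiplying by 3 each time.
Track B = 1, 10, 100: powers of 10.
So the missing entry in track A is 30.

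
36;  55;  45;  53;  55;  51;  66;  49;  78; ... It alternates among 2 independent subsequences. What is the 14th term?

Split by position mod 2 into 2 tracks.
Track A: 36, 45, 55, 66, 78 (triangular numbers n(n+1)/2 for n = 8, 9, …).
Track B: 55, 53, 51, 49 (arithmetic, step −2).
Position 14 falls in track B as its term 7, giving 43.

43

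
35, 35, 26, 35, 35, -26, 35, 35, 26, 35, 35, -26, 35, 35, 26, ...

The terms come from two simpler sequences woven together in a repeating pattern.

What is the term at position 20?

The slot pattern repeats as AAB (period 3), so there are 2 interleaved tracks.
Track A: 35, 35, 35, 35, 35, 35, 35, 35, 35, 35. Constant 35.
Track B: 26, -26, 26, -26, 26. The oscillation 26·(−1)^(n+1).
Position 20 → track A, term 14 = 35.

35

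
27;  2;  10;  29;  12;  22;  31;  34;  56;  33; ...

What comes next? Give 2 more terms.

90, 146

Positions follow the repeating pattern ABB; grouping by letter gives 2 tracks.
Subsequence A: 27, 29, 31, 33 — adding 2 each time.
Subsequence B: 2, 10, 12, 22, 34, 56 — Fibonacci-style (each term is the sum of the two before it).
Position 11 falls in subsequence B as its term 7, giving 90.
Term 12 comes from subsequence B (its 8th entry): 146.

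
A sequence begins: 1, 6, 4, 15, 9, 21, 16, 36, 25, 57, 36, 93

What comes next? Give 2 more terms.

49, 150

The terms cycle through 2 interleaved subsequences.
Stream A: 1, 4, 9, 16, 25, 36. Perfect squares starting at 1².
Stream B: 6, 15, 21, 36, 57, 93. Fibonacci-style (each term is the sum of the two before it).
Position 13 falls in stream A as its term 7, giving 49.
The 14th slot belongs to stream B; its 7th term is 150.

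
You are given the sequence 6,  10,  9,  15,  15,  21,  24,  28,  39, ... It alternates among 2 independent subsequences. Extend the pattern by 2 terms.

36, 63

Taking every 2nd term gives 2 separate tracks.
Subsequence A = 6, 9, 15, 24, 39: a Fibonacci-like recurrence a_n = a_{n-1} + a_{n-2}.
Subsequence B = 10, 15, 21, 28: the triangular numbers T_4, T_5, ….
Term 10 comes from subsequence B (its 5th entry): 36.
Term 11 comes from subsequence A (its 6th entry): 63.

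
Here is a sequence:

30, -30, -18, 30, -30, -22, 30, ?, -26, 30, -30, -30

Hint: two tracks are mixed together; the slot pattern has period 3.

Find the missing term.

-30

Positions follow the repeating pattern AAB; grouping by letter gives 2 tracks.
Stream A is 30, -30, 30, -30, 30, ?, 30, -30, which is the oscillation 30·(−1)^(n+1).
Stream B is -18, -22, -26, -30, which is linear: a_n = -14 − 4·n.
Stream A's pattern makes the blank -30.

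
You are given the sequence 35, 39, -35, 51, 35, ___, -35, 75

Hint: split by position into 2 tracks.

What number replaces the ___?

63

Positions 1, 3, 5, … form one subsequence and positions 2, 4, 6, … form another.
Track A = 35, -35, 35, -35: alternating ±35.
Track B = 39, 51, ?, 75: arithmetic, step +12.
The gap is track B's term 3; the rule gives 63.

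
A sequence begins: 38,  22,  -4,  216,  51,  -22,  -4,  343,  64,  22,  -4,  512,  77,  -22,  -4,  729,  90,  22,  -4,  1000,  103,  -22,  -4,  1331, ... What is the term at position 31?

The terms cycle through 4 interleaved subsequences.
Track A: 38, 51, 64, 77, 90, 103 (arithmetic, step +13).
Track B: 22, -22, 22, -22, 22, -22 (the oscillation 22·(−1)^(n+1)).
Track C: -4, -4, -4, -4, -4, -4 (always -4).
Track D: 216, 343, 512, 729, 1000, 1331 (consecutive cubes n³ from n = 6).
Position 31 → track C, term 8 = -4.

-4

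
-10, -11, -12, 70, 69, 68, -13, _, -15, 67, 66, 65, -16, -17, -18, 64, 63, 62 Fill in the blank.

-14

Positions follow the repeating pattern AAABBB; grouping by letter gives 2 tracks.
Stream A = -10, -11, -12, -13, ?, -15, -16, -17, -18: linear: a_n = -9 − n.
Stream B = 70, 69, 68, 67, 66, 65, 64, 63, 62: subtracting 1 each time.
Filling stream A at index 5 by its rule yields -14.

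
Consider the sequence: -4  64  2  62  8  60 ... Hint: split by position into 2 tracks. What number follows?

14

Odd-indexed and even-indexed terms follow separate rules.
Track A: -4, 2, 8 — arithmetic with common difference +6.
Track B: 64, 62, 60 — linear: a_n = 66 − 2·n.
The 7th slot belongs to track A; its 4th term is 14.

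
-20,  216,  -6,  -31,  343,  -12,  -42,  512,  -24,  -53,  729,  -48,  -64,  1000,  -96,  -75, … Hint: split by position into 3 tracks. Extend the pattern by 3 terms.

1331, -192, -86

Taking every 3rd term gives 3 separate tracks.
Subsequence A: -20, -31, -42, -53, -64, -75. Linear: a_n = -9 − 11·n.
Subsequence B: 216, 343, 512, 729, 1000. Perfect cubes starting at 6³.
Subsequence C: -6, -12, -24, -48, -96. Multiplying by 2 each time.
Position 17 falls in subsequence B as its term 6, giving 1331.
Position 18 falls in subsequence C as its term 6, giving -192.
Position 19 falls in subsequence A as its term 7, giving -86.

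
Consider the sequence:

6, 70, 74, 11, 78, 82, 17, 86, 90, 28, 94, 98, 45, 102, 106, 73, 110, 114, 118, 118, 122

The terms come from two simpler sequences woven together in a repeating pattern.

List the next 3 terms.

Positions follow the repeating pattern ABB; grouping by letter gives 2 tracks.
Track A: 6, 11, 17, 28, 45, 73, 118 (each term equals the sum of the previous two).
Track B: 70, 74, 78, 82, 86, 90, 94, 98, 102, 106, 110, 114, 118, 122 (adding 4 each time).
Term 22 comes from track A (its 8th entry): 191.
Position 23 falls in track B as its term 15, giving 126.
Position 24 falls in track B as its term 16, giving 130.

191, 126, 130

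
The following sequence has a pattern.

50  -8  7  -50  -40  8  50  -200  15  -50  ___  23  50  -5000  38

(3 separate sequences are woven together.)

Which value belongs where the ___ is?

Read the sequence 3 terms at a time; column i is its own pattern.
Track A: 50, -50, 50, -50, 50 — alternating ±50.
Track B: -8, -40, -200, ?, -5000 — a geometric progression (common ratio 5).
Track C: 7, 8, 15, 23, 38 — a Fibonacci-like recurrence a_n = a_{n-1} + a_{n-2}.
Track B's pattern makes the blank -1000.

-1000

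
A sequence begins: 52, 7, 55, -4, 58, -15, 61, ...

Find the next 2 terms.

Positions 1, 3, 5, … form one subsequence and positions 2, 4, 6, … form another.
Track A: 52, 55, 58, 61. Adding 3 each time.
Track B: 7, -4, -15. Arithmetic, step −11.
Position 8 falls in track B as its term 4, giving -26.
Term 9 comes from track A (its 5th entry): 64.

-26, 64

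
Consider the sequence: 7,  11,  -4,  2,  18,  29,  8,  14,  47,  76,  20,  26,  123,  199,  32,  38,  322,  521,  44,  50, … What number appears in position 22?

Reading positions in blocks of 4 reveals the pattern AABB — 2 tracks woven together.
Track A: 7, 11, 18, 29, 47, 76, 123, 199, 322, 521 — each term equals the sum of the previous two.
Track B: -4, 2, 8, 14, 20, 26, 32, 38, 44, 50 — arithmetic with common difference +6.
Term 22 comes from track A (its 12th entry): 1364.

1364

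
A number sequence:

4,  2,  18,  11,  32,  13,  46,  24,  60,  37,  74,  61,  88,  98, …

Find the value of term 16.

159

Odd-indexed and even-indexed terms follow separate rules.
Track A is 4, 18, 32, 46, 60, 74, 88, which is arithmetic, step +14.
Track B is 2, 11, 13, 24, 37, 61, 98, which is each term equals the sum of the previous two.
Position 16 → track B, term 8 = 159.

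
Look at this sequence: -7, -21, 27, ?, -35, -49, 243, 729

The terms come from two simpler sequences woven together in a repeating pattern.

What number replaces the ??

Positions follow the repeating pattern AABB; grouping by letter gives 2 tracks.
Track A is -7, -21, -35, -49, which is linear: a_n = 7 − 14·n.
Track B is 27, ?, 243, 729, which is powers 3^3, 3^4, 3^5, ….
Filling track B at index 2 by its rule yields 81.

81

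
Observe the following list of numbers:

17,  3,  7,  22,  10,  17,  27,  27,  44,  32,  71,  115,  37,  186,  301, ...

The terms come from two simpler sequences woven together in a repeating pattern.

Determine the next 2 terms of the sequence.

42, 487

Reading positions in blocks of 3 reveals the pattern ABB — 2 tracks woven together.
Stream A: 17, 22, 27, 32, 37 (linear: a_n = 12 + 5·n).
Stream B: 3, 7, 10, 17, 27, 44, 71, 115, 186, 301 (Fibonacci-style (each term is the sum of the two before it)).
The 16th slot belongs to stream A; its 6th term is 42.
Position 17 → stream B, term 11 = 487.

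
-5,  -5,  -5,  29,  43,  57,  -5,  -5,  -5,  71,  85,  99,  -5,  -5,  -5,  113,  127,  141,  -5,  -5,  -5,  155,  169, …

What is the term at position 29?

Reading positions in blocks of 6 reveals the pattern AAABBB — 2 tracks woven together.
Track A: -5, -5, -5, -5, -5, -5, -5, -5, -5, -5, -5, -5 (always -5).
Track B: 29, 43, 57, 71, 85, 99, 113, 127, 141, 155, 169 (adding 14 each time).
Term 29 comes from track B (its 14th entry): 211.

211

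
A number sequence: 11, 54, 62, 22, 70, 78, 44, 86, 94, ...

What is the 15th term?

126

The slot pattern repeats as ABB (period 3), so there are 2 interleaved tracks.
Stream A: 11, 22, 44 — geometric with ratio 2.
Stream B: 54, 62, 70, 78, 86, 94 — linear: a_n = 46 + 8·n.
Term 15 comes from stream B (its 10th entry): 126.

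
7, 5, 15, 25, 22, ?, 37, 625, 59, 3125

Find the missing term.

125

Odd-indexed and even-indexed terms follow separate rules.
Track A is 7, 15, 22, 37, 59, which is a Fibonacci-like recurrence a_n = a_{n-1} + a_{n-2}.
Track B is 5, 25, ?, 625, 3125, which is successive powers of 5.
Filling track B at index 3 by its rule yields 125.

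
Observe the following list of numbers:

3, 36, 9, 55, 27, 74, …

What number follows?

Split by position mod 2 into 2 tracks.
Track A: 3, 9, 27 (powers 3^1, 3^2, 3^3, …).
Track B: 36, 55, 74 (arithmetic, step +19).
Position 7 falls in track A as its term 4, giving 81.

81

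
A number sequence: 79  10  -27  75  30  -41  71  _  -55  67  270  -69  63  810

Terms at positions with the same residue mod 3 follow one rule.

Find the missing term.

90

The terms cycle through 3 interleaved subsequences.
Track A is 79, 75, 71, 67, 63, which is subtracting 4 each time.
Track B is 10, 30, ?, 270, 810, which is geometric with ratio 3.
Track C is -27, -41, -55, -69, which is linear: a_n = -13 − 14·n.
Track B's pattern makes the blank 90.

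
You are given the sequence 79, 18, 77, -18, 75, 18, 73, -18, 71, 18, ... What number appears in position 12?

Positions 1, 3, 5, … form one subsequence and positions 2, 4, 6, … form another.
Track A: 79, 77, 75, 73, 71 — subtracting 2 each time.
Track B: 18, -18, 18, -18, 18 — alternating ±18.
The 12th slot belongs to track B; its 6th term is -18.

-18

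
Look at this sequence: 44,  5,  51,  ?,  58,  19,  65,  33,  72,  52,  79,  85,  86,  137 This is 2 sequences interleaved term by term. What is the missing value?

The terms cycle through 2 interleaved subsequences.
Track A: 44, 51, 58, 65, 72, 79, 86. Arithmetic with common difference +7.
Track B: 5, ?, 19, 33, 52, 85, 137. A Fibonacci-like recurrence a_n = a_{n-1} + a_{n-2}.
The gap is track B's term 2; the rule gives 14.

14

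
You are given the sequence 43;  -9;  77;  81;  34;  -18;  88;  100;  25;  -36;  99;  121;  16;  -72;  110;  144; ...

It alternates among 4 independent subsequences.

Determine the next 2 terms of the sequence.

Split by position mod 4: positions 1, 5, 9, … form one track, and each other residue class forms its own.
Track A: 43, 34, 25, 16 (arithmetic, step −9).
Track B: -9, -18, -36, -72 (geometric, ×2 each step).
Track C: 77, 88, 99, 110 (arithmetic, step +11).
Track D: 81, 100, 121, 144 (the squares 9², 10², 11², …).
The 17th slot belongs to track A; its 5th term is 7.
The 18th slot belongs to track B; its 5th term is -144.

7, -144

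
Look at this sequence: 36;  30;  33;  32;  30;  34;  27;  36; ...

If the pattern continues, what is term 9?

Split by position mod 2 into 2 tracks.
Track A: 36, 33, 30, 27. Subtracting 3 each time.
Track B: 30, 32, 34, 36. Arithmetic, step +2.
Position 9 falls in track A as its term 5, giving 24.

24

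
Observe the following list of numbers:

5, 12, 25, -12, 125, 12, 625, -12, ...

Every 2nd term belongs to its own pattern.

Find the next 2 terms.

3125, 12

Split by position mod 2 into 2 tracks.
Track A: 5, 25, 125, 625 (powers 5^1, 5^2, 5^3, …).
Track B: 12, -12, 12, -12 (oscillating between 12 and -12).
Position 9 falls in track A as its term 5, giving 3125.
Position 10 → track B, term 5 = 12.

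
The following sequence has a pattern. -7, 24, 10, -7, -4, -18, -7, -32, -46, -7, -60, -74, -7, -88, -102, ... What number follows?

-7

The slot pattern repeats as ABB (period 3), so there are 2 interleaved tracks.
Stream A is -7, -7, -7, -7, -7, which is the constant sequence -7.
Stream B is 24, 10, -4, -18, -32, -46, -60, -74, -88, -102, which is arithmetic, step −14.
Term 16 comes from stream A (its 6th entry): -7.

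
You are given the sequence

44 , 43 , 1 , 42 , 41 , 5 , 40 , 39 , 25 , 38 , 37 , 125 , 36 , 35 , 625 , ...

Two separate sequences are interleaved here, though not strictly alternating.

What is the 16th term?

Reading positions in blocks of 3 reveals the pattern AAB — 2 tracks woven together.
Stream A: 44, 43, 42, 41, 40, 39, 38, 37, 36, 35 — subtracting 1 each time.
Stream B: 1, 5, 25, 125, 625 — powers of 5.
Term 16 comes from stream A (its 11th entry): 34.

34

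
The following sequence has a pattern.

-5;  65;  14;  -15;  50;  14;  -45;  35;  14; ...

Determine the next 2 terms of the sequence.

The terms cycle through 3 interleaved subsequences.
Stream A is -5, -15, -45, which is a geometric progression (common ratio 3).
Stream B is 65, 50, 35, which is arithmetic with common difference −15.
Stream C is 14, 14, 14, which is constant 14.
Position 10 falls in stream A as its term 4, giving -135.
The 11th slot belongs to stream B; its 4th term is 20.

-135, 20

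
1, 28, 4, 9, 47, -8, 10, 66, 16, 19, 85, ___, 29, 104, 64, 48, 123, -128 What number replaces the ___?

The terms cycle through 3 interleaved subsequences.
Track A: 1, 9, 10, 19, 29, 48. Each term equals the sum of the previous two.
Track B: 28, 47, 66, 85, 104, 123. Adding 19 each time.
Track C: 4, -8, 16, ?, 64, -128. Geometric, ×-2 each step.
The gap is track C's term 4; the rule gives -32.

-32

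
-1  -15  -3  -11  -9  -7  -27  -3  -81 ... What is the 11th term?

-243

Odd-indexed and even-indexed terms follow separate rules.
Stream A: -1, -3, -9, -27, -81 — a geometric progression (common ratio 3).
Stream B: -15, -11, -7, -3 — arithmetic with common difference +4.
Term 11 comes from stream A (its 6th entry): -243.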